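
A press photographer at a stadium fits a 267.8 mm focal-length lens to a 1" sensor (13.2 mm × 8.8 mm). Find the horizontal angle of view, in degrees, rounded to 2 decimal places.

Angle of view α = 2·arctan(w/2f) with w = 13.2 mm and f = 267.8 mm.
w/2f = 0.02465; arctan(0.02465) ≈ 1.4118°, so α ≈ 2.8236°.

2.82°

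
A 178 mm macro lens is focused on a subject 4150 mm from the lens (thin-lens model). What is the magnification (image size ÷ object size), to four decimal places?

Thin lens: 1/f = 1/dₒ + 1/dᵢ → 1/dᵢ = 1/178 − 1/4150 = 0.0053770 mm⁻¹, so dᵢ ≈ 185.9768 mm.
Magnification m = dᵢ/dₒ = 185.9768/4150 ≈ 0.04481.

0.0448×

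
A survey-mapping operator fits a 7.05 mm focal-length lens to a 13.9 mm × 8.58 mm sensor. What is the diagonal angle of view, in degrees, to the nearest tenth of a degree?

98.4°

Sensor diagonal = √(13.9² + 8.58²) = √266.8264 ≈ 16.3348 mm.
Angle of view α = 2·arctan(d/2f) with d = 16.3348 mm and f = 7.05 mm.
d/2f = 1.15850; arctan(1.15850) ≈ 49.1997°, so α ≈ 98.3994°.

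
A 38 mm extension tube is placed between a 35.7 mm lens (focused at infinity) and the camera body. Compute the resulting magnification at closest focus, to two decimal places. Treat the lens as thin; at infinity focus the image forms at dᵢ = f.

The tube moves the image plane from f to f + e, so dᵢ = 35.7 + 38 = 73.7 mm. Focus is achieved when 1/f = 1/dₒ + 1/dᵢ, giving dₒ = 1/(1/f − 1/(f+e)).
Magnification m = dᵢ/dₒ = (f+e)·(1/f − 1/(f+e)) = e/f = 38/35.7 ≈ 1.0644.

1.06×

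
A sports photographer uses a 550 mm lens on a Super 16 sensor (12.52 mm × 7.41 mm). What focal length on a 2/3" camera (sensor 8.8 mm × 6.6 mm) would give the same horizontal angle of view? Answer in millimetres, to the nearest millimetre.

387 mm

Equal angle of view means equal width/f ratio, so f₂ = f₁ · (width₂/width₁) = 550 × 8.8/12.52.
f₂ = 550 × 0.70288 ≈ 386.581 mm.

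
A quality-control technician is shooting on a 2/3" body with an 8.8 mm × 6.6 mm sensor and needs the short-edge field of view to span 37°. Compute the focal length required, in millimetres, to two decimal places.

9.86 mm

From α = 2·arctan(h/2f) we get f = h / (2·tan(α/2)).
With h = 6.6 mm and α/2 = 18.5°, tan(α/2) ≈ 0.33460, so f ≈ 6.6 / 0.66919 ≈ 9.8627 mm.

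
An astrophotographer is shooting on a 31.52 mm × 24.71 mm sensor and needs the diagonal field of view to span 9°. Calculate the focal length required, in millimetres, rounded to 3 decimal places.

Sensor diagonal = √(31.52² + 24.71²) = √1604.0945 ≈ 40.0511 mm.
From α = 2·arctan(d/2f) we get f = d / (2·tan(α/2)).
With d = 40.0511 mm and α/2 = 4.5°, tan(α/2) ≈ 0.07870, so f ≈ 40.0511 / 0.15740 ≈ 254.4490 mm.

254.449 mm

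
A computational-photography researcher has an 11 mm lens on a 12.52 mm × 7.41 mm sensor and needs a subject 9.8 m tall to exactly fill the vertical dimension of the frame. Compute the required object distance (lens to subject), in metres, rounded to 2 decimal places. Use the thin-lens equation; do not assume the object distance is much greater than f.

14.56 m

W: 9.8 m = 9800 mm.
Magnification m = h/W = dᵢ/dₒ; combined with 1/f = 1/dₒ + 1/dᵢ this gives dₒ = f·(1 + W/h).
dₒ = 11 mm × (1 + 9800/7.41) = 11 × 1323.5371 ≈ 14558.908 mm = 14.5589 m.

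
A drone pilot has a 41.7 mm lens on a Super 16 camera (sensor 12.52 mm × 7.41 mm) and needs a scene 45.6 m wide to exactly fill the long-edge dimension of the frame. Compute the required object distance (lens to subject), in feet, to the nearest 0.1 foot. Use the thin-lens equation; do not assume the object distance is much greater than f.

W: 45.6 m = 45600 mm.
Magnification m = w/W = dᵢ/dₒ; combined with 1/f = 1/dₒ + 1/dᵢ this gives dₒ = f·(1 + W/w).
dₒ = 41.7 mm × (1 + 45600/12.52) = 41.7 × 3643.1725 ≈ 151920.294 mm = 151920.294/304.8 ft = 498.426 ft.

498.4 ft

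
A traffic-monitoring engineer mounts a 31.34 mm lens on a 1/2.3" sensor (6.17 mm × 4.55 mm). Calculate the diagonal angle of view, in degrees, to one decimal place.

13.9°

Sensor diagonal = √(6.17² + 4.55²) = √58.7714 ≈ 7.6663 mm.
Angle of view α = 2·arctan(d/2f) with d = 7.6663 mm and f = 31.34 mm.
d/2f = 0.12231; arctan(0.12231) ≈ 6.9731°, so α ≈ 13.9462°.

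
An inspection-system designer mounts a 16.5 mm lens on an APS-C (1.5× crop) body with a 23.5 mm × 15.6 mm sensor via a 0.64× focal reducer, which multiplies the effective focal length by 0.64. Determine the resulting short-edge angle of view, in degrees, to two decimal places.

Effective focal length f = 16.5 × 0.64 = 10.56 mm.
α = 2·arctan(15.6 / (2 × 10.56)) = 2·arctan(0.73864) ≈ 72.9018°.

72.90°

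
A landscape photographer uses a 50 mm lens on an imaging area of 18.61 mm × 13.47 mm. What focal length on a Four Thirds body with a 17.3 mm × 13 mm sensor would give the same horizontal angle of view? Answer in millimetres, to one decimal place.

Equal angle of view means equal width/f ratio, so f₂ = f₁ · (width₂/width₁) = 50 × 17.3/18.61.
f₂ = 50 × 0.92961 ≈ 46.480 mm.

46.5 mm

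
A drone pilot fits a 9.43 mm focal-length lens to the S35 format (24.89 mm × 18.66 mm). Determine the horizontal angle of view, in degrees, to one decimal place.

Angle of view α = 2·arctan(w/2f) with w = 24.89 mm and f = 9.43 mm.
w/2f = 1.31972; arctan(1.31972) ≈ 52.8476°, so α ≈ 105.6951°.

105.7°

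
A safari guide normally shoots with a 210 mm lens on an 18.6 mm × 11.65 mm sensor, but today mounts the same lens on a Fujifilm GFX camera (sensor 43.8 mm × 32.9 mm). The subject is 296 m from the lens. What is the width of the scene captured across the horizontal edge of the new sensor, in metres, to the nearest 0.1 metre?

The focal length stays 210 mm; the relevant sensor dimension is now w = 43.8 mm. Object distance dₒ = 296 m = 296000 mm.
Thin-lens field width W = w·(dₒ − f)/f = 43.8 × (296000 − 210)/210 ≈ 61693.343 mm = 61.6933 m.

61.7 m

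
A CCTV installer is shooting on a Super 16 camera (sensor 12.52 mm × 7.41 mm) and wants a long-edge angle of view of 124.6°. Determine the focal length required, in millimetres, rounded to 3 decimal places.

3.287 mm

From α = 2·arctan(w/2f) we get f = w / (2·tan(α/2)).
With w = 12.52 mm and α/2 = 62.3°, tan(α/2) ≈ 1.90472, so f ≈ 12.52 / 3.80944 ≈ 3.2866 mm.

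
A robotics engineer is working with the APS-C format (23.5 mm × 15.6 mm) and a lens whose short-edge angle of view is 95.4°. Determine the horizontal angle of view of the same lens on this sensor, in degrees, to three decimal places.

From the short-edge AOV: f = 15.6 / (2·tan(47.7°)) = 15.6 / 2.19797 ≈ 7.0975 mm.
Horizontal AOV = 2·arctan(23.5 / (2 × 7.0975)) = 2·arctan(1.65552) ≈ 117.7328°.

117.733°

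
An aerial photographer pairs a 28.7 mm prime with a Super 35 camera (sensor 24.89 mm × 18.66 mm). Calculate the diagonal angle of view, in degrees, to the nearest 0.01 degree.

56.91°

Sensor diagonal = √(24.89² + 18.66²) = √967.7077 ≈ 31.1080 mm.
Angle of view α = 2·arctan(d/2f) with d = 31.1080 mm and f = 28.7 mm.
d/2f = 0.54195; arctan(0.54195) ≈ 28.4555°, so α ≈ 56.9111°.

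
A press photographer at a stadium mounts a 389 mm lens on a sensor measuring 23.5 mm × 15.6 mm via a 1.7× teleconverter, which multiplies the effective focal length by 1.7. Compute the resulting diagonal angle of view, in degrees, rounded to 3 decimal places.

Effective focal length f = 389 × 1.7 = 661.3 mm.
Sensor diagonal = √(23.5² + 15.6²) = √795.6100 ≈ 28.2066 mm.
α = 2·arctan(28.207 / (2 × 661.3)) = 2·arctan(0.02133) ≈ 2.4435°.

2.443°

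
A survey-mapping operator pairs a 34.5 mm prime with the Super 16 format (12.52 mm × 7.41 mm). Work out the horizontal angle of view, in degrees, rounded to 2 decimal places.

20.57°

Angle of view α = 2·arctan(w/2f) with w = 12.52 mm and f = 34.5 mm.
w/2f = 0.18145; arctan(0.18145) ≈ 10.2844°, so α ≈ 20.5688°.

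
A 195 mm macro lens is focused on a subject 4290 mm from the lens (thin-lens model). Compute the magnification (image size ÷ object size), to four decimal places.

Thin lens: 1/f = 1/dₒ + 1/dᵢ → 1/dᵢ = 1/195 − 1/4290 = 0.0048951 mm⁻¹, so dᵢ ≈ 204.2857 mm.
Magnification m = dᵢ/dₒ = 204.2857/4290 ≈ 0.04762.

0.0476×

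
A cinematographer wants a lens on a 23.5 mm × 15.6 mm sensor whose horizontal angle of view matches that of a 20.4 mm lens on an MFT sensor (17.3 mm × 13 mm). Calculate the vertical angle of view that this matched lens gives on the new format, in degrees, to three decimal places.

Equal horizontal AOV ⇒ f₂ = f₁ · 23.5/17.3 = 20.4 × 1.35838 ≈ 27.7110 mm.
Vertical AOV on the new format = 2·arctan(15.6 / (2 × 27.7110)) = 2·arctan(0.28148) ≈ 31.4414°.

31.441°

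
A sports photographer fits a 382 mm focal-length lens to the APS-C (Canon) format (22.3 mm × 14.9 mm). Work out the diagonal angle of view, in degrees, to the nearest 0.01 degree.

Sensor diagonal = √(22.3² + 14.9²) = √719.3000 ≈ 26.8198 mm.
Angle of view α = 2·arctan(d/2f) with d = 26.8198 mm and f = 382 mm.
d/2f = 0.03510; arctan(0.03510) ≈ 2.0105°, so α ≈ 4.0210°.

4.02°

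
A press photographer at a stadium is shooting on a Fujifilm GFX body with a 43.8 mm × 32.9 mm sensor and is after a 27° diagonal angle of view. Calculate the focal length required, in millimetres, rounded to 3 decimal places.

114.088 mm

Sensor diagonal = √(43.8² + 32.9²) = √3000.8500 ≈ 54.7800 mm.
From α = 2·arctan(d/2f) we get f = d / (2·tan(α/2)).
With d = 54.7800 mm and α/2 = 13.5°, tan(α/2) ≈ 0.24008, so f ≈ 54.7800 / 0.48016 ≈ 114.0876 mm.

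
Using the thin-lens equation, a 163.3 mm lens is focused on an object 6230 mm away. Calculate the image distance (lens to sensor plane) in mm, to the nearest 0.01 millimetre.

167.70 mm

1/dᵢ = 1/f − 1/dₒ = 1/163.3 − 1/6230 = 0.0059632 mm⁻¹.
dᵢ = 1/0.0059632 ≈ 167.6956 mm.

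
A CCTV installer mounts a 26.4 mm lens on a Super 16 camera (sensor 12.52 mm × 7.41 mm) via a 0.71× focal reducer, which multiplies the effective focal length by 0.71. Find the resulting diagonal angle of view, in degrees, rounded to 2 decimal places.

Effective focal length f = 26.4 × 0.71 = 18.744 mm.
Sensor diagonal = √(12.52² + 7.41²) = √211.6585 ≈ 14.5485 mm.
α = 2·arctan(14.548 / (2 × 18.744)) = 2·arctan(0.38808) ≈ 42.4209°.

42.42°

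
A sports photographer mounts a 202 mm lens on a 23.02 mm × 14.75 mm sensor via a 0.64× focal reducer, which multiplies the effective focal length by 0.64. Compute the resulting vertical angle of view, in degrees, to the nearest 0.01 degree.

Effective focal length f = 202 × 0.64 = 129.28 mm.
α = 2·arctan(14.75 / (2 × 129.28)) = 2·arctan(0.05705) ≈ 6.5300°.

6.53°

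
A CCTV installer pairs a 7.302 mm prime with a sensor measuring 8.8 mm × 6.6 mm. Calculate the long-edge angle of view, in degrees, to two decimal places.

62.14°

Angle of view α = 2·arctan(w/2f) with w = 8.8 mm and f = 7.302 mm.
w/2f = 0.60257; arctan(0.60257) ≈ 31.0721°, so α ≈ 62.1442°.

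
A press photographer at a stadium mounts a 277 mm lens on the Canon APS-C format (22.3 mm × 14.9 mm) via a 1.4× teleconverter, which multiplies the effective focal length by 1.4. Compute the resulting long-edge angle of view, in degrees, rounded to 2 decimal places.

Effective focal length f = 277 × 1.4 = 387.8 mm.
α = 2·arctan(22.3 / (2 × 387.8)) = 2·arctan(0.02875) ≈ 3.2938°.

3.29°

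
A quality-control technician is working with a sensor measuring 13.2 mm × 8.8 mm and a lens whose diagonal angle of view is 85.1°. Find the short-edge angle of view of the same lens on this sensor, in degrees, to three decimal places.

53.969°

Sensor diagonal = √(13.2² + 8.8²) = √251.6800 ≈ 15.8644 mm.
From the diagonal AOV: f = 15.8644 / (2·tan(42.55°)) = 15.8644 / 1.83588 ≈ 8.6413 mm.
Short-edge AOV = 2·arctan(8.8 / (2 × 8.6413)) = 2·arctan(0.50918) ≈ 53.9686°.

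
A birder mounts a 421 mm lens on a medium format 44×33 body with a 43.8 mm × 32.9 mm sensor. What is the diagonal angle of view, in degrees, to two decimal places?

7.44°

Sensor diagonal = √(43.8² + 32.9²) = √3000.8500 ≈ 54.7800 mm.
Angle of view α = 2·arctan(d/2f) with d = 54.7800 mm and f = 421 mm.
d/2f = 0.06506; arctan(0.06506) ≈ 3.7224°, so α ≈ 7.4448°.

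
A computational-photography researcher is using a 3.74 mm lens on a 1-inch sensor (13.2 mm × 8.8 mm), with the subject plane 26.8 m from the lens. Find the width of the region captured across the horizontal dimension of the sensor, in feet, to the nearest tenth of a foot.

dₒ: 26.8 m = 26800 mm.
Similar triangles through the lens centre give W/dₒ = w/dᵢ; with 1/f = 1/dₒ + 1/dᵢ this gives W = w·(dₒ − f)/f.
W = 13.2 mm × (26800 − 3.74) / 3.74 = 13.2 × 7164.7754 ≈ 94575.035 mm = 94575.035/304.8 ft = 310.286 ft.

310.3 ft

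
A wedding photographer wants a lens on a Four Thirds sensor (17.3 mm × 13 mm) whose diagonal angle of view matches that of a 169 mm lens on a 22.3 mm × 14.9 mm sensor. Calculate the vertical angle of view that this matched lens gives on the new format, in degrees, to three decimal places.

Sensor diagonal = √(22.3² + 14.9²) = √719.3000 ≈ 26.8198 mm.
Sensor diagonal = √(17.3² + 13²) = √468.2900 ≈ 21.6400 mm.
Equal diagonal AOV ⇒ f₂ = f₁ · 21.6400/26.8198 = 169 × 0.80687 ≈ 136.3607 mm.
Vertical AOV on the new format = 2·arctan(13 / (2 × 136.3607)) = 2·arctan(0.04767) ≈ 5.4582°.

5.458°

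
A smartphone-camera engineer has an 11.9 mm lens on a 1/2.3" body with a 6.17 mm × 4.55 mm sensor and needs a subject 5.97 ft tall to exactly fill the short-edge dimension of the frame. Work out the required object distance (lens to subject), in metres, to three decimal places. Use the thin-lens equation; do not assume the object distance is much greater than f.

W: 5.97 ft × 304.8 mm/ft = 1819.66 mm.
Magnification m = h/W = dᵢ/dₒ; combined with 1/f = 1/dₒ + 1/dᵢ this gives dₒ = f·(1 + W/h).
dₒ = 11.9 mm × (1 + 1819.66/4.55) = 11.9 × 400.9244 ≈ 4771.000 mm = 4.771 m.

4.771 m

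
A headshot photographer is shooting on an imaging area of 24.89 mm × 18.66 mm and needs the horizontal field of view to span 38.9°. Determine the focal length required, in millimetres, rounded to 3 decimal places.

From α = 2·arctan(w/2f) we get f = w / (2·tan(α/2)).
With w = 24.89 mm and α/2 = 19.45°, tan(α/2) ≈ 0.35314, so f ≈ 24.89 / 0.70627 ≈ 35.2413 mm.

35.241 mm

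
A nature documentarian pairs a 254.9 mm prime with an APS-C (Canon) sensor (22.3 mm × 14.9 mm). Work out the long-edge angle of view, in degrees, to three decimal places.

Angle of view α = 2·arctan(w/2f) with w = 22.3 mm and f = 254.9 mm.
w/2f = 0.04374; arctan(0.04374) ≈ 2.5047°, so α ≈ 5.0093°.

5.009°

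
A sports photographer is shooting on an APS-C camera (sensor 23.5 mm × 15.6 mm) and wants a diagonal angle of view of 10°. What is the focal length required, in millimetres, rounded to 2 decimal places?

161.20 mm

Sensor diagonal = √(23.5² + 15.6²) = √795.6100 ≈ 28.2066 mm.
From α = 2·arctan(d/2f) we get f = d / (2·tan(α/2)).
With d = 28.2066 mm and α/2 = 5°, tan(α/2) ≈ 0.08749, so f ≈ 28.2066 / 0.17498 ≈ 161.2012 mm.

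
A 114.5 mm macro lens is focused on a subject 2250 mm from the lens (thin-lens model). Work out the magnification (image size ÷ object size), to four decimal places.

0.0536×

Thin lens: 1/f = 1/dₒ + 1/dᵢ → 1/dᵢ = 1/114.5 − 1/2250 = 0.0082892 mm⁻¹, so dᵢ ≈ 120.6392 mm.
Magnification m = dᵢ/dₒ = 120.6392/2250 ≈ 0.05362.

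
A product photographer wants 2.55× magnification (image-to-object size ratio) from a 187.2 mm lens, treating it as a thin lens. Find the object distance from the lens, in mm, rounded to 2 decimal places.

260.61 mm

With m = dᵢ/dₒ and 1/f = 1/dₒ + 1/dᵢ, substituting dᵢ = m·dₒ gives 1/f = (1 + 1/m)/dₒ, hence dₒ = f·(1 + 1/m).
dₒ = 187.2 × (1 + 1/2.55) = 187.2 × 1.39216 ≈ 260.612 mm.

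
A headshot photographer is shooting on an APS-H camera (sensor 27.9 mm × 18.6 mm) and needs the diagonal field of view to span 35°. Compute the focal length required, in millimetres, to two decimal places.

Sensor diagonal = √(27.9² + 18.6²) = √1124.3700 ≈ 33.5316 mm.
From α = 2·arctan(d/2f) we get f = d / (2·tan(α/2)).
With d = 33.5316 mm and α/2 = 17.5°, tan(α/2) ≈ 0.31530, so f ≈ 33.5316 / 0.63060 ≈ 53.1744 mm.

53.17 mm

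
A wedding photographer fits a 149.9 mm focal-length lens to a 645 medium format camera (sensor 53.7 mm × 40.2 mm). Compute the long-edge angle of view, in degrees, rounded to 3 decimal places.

Angle of view α = 2·arctan(w/2f) with w = 53.7 mm and f = 149.9 mm.
w/2f = 0.17912; arctan(0.17912) ≈ 10.1551°, so α ≈ 20.3102°.

20.310°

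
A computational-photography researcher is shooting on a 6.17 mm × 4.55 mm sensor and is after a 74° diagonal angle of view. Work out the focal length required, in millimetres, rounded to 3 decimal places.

Sensor diagonal = √(6.17² + 4.55²) = √58.7714 ≈ 7.6663 mm.
From α = 2·arctan(d/2f) we get f = d / (2·tan(α/2)).
With d = 7.6663 mm and α/2 = 37°, tan(α/2) ≈ 0.75355, so f ≈ 7.6663 / 1.50711 ≈ 5.0867 mm.

5.087 mm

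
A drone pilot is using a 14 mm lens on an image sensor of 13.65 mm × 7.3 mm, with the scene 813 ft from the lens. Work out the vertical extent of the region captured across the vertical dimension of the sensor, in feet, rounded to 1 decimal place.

423.9 ft

dₒ: 813 ft × 304.8 mm/ft = 247802.39 mm.
Similar triangles through the lens centre give W/dₒ = h/dᵢ; with 1/f = 1/dₒ + 1/dᵢ this gives W = h·(dₒ − f)/f.
W = 7.3 mm × (247802 − 14) / 14 = 7.3 × 17699.1709 ≈ 129203.947 mm = 129203.947/304.8 ft = 423.897 ft.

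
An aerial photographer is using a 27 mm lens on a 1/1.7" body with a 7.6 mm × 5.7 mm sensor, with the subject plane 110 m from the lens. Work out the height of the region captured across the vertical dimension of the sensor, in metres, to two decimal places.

23.22 m

dₒ: 110 m = 110000 mm.
Similar triangles through the lens centre give W/dₒ = h/dᵢ; with 1/f = 1/dₒ + 1/dᵢ this gives W = h·(dₒ − f)/f.
W = 5.7 mm × (110000 − 27) / 27 = 5.7 × 4073.0741 ≈ 23216.522 mm = 23.2165 m.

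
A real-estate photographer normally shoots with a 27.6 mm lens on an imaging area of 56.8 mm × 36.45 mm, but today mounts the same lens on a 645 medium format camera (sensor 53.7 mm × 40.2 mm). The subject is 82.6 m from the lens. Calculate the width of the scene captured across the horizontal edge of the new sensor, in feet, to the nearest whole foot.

527 ft

The focal length stays 27.6 mm; the relevant sensor dimension is now w = 53.7 mm. Object distance dₒ = 82.6 m = 82600 mm.
Thin-lens field width W = w·(dₒ − f)/f = 53.7 × (82600 − 27.6)/27.6 ≈ 160657.170 mm = 160657.170/304.8 ft = 527.09 ft.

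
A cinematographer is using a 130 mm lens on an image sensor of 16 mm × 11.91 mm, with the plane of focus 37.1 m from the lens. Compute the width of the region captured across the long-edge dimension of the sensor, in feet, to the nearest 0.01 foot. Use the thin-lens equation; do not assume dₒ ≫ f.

14.93 ft

dₒ: 37.1 m = 37100 mm.
Similar triangles through the lens centre give W/dₒ = w/dᵢ; with 1/f = 1/dₒ + 1/dᵢ this gives W = w·(dₒ − f)/f.
W = 16 mm × (37100 − 130) / 130 = 16 × 284.3846 ≈ 4550.154 mm = 4550.154/304.8 ft = 14.9283 ft.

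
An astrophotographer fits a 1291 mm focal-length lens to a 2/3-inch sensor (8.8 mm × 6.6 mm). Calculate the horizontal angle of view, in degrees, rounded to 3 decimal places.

0.391°

Angle of view α = 2·arctan(w/2f) with w = 8.8 mm and f = 1291 mm.
w/2f = 0.00341; arctan(0.00341) ≈ 0.1953°, so α ≈ 0.3906°.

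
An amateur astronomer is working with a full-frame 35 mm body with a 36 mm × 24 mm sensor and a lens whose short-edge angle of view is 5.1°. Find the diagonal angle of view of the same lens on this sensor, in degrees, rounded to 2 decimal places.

From the short-edge AOV: f = 24 / (2·tan(2.55°)) = 24 / 0.08907 ≈ 269.4492 mm.
Sensor diagonal = √(36² + 24²) = √1872.0000 ≈ 43.2666 mm.
Diagonal AOV = 2·arctan(43.2666 / (2 × 269.4492)) = 2·arctan(0.08029) ≈ 9.1805°.

9.18°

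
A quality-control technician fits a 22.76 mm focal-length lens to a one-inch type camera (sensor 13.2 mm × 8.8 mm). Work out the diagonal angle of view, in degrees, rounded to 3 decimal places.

Sensor diagonal = √(13.2² + 8.8²) = √251.6800 ≈ 15.8644 mm.
Angle of view α = 2·arctan(d/2f) with d = 15.8644 mm and f = 22.76 mm.
d/2f = 0.34852; arctan(0.34852) ≈ 19.2142°, so α ≈ 38.4285°.

38.428°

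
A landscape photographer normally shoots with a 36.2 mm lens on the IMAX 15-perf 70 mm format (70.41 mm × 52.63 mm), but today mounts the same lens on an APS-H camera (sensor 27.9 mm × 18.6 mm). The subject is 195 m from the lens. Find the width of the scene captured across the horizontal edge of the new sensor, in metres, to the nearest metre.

The focal length stays 36.2 mm; the relevant sensor dimension is now w = 27.9 mm. Object distance dₒ = 195 m = 195000 mm.
Thin-lens field width W = w·(dₒ − f)/f = 27.9 × (195000 − 36.2)/36.2 ≈ 150262.155 mm = 150.262 m.

150 m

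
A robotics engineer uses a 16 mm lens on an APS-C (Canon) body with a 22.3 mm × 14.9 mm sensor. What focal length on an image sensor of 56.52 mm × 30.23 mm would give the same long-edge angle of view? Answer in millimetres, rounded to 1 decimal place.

Equal angle of view means equal width/f ratio, so f₂ = f₁ · (width₂/width₁) = 16 × 56.52/22.3.
f₂ = 16 × 2.53453 ≈ 40.552 mm.

40.6 mm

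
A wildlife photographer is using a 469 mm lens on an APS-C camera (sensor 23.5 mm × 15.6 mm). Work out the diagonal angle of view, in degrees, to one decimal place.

Sensor diagonal = √(23.5² + 15.6²) = √795.6100 ≈ 28.2066 mm.
Angle of view α = 2·arctan(d/2f) with d = 28.2066 mm and f = 469 mm.
d/2f = 0.03007; arctan(0.03007) ≈ 1.7224°, so α ≈ 3.4448°.

3.4°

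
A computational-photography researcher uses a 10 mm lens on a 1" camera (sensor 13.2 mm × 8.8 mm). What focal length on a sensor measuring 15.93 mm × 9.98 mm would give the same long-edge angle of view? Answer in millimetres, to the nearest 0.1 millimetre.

Equal angle of view means equal width/f ratio, so f₂ = f₁ · (width₂/width₁) = 10 × 15.93/13.2.
f₂ = 10 × 1.20682 ≈ 12.068 mm.

12.1 mm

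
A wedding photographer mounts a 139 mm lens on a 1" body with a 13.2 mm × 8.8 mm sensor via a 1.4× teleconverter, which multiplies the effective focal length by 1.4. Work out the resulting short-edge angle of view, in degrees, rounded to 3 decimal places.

2.591°

Effective focal length f = 139 × 1.4 = 194.6 mm.
α = 2·arctan(8.8 / (2 × 194.6)) = 2·arctan(0.02261) ≈ 2.5905°.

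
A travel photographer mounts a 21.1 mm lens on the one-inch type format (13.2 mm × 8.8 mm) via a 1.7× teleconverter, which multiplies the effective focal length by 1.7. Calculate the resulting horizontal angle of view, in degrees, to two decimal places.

20.85°

Effective focal length f = 21.1 × 1.7 = 35.87 mm.
α = 2·arctan(13.2 / (2 × 35.87)) = 2·arctan(0.18400) ≈ 20.8514°.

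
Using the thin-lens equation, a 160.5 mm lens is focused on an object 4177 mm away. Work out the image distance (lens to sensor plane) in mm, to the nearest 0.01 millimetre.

1/dᵢ = 1/f − 1/dₒ = 1/160.5 − 1/4177 = 0.0059911 mm⁻¹.
dᵢ = 1/0.0059911 ≈ 166.9136 mm.

166.91 mm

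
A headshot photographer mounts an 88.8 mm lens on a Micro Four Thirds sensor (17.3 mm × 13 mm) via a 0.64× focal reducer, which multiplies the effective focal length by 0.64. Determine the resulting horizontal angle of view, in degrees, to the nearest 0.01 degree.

Effective focal length f = 88.8 × 0.64 = 56.832 mm.
α = 2·arctan(17.3 / (2 × 56.832)) = 2·arctan(0.15220) ≈ 17.3083°.

17.31°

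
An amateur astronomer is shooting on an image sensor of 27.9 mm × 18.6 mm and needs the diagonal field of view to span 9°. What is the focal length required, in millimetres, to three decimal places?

Sensor diagonal = √(27.9² + 18.6²) = √1124.3700 ≈ 33.5316 mm.
From α = 2·arctan(d/2f) we get f = d / (2·tan(α/2)).
With d = 33.5316 mm and α/2 = 4.5°, tan(α/2) ≈ 0.07870, so f ≈ 33.5316 / 0.15740 ≈ 213.0299 mm.

213.030 mm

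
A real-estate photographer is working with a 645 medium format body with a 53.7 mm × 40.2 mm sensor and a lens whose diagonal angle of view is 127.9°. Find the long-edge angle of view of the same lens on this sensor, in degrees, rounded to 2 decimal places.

Sensor diagonal = √(53.7² + 40.2²) = √4499.7300 ≈ 67.0800 mm.
From the diagonal AOV: f = 67.0800 / (2·tan(63.95°)) = 67.0800 / 4.09154 ≈ 16.3948 mm.
Long-edge AOV = 2·arctan(53.7 / (2 × 16.3948)) = 2·arctan(1.63771) ≈ 117.1829°.

117.18°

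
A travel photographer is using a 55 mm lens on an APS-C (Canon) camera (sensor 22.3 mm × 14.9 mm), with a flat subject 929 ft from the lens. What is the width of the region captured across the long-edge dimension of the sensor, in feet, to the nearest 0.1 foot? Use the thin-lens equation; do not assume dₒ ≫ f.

dₒ: 929 ft × 304.8 mm/ft = 283159.19 mm.
Similar triangles through the lens centre give W/dₒ = w/dᵢ; with 1/f = 1/dₒ + 1/dᵢ this gives W = w·(dₒ − f)/f.
W = 22.3 mm × (283159 − 55) / 55 = 22.3 × 5147.3489 ≈ 114785.881 mm = 114785.881/304.8 ft = 376.594 ft.

376.6 ft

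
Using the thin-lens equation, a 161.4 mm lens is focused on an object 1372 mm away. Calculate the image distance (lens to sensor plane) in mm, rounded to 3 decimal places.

1/dᵢ = 1/f − 1/dₒ = 1/161.4 − 1/1372 = 0.0054669 mm⁻¹.
dᵢ = 1/0.0054669 ≈ 182.9182 mm.

182.918 mm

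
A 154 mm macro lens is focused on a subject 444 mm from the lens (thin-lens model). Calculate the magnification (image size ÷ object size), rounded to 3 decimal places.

Thin lens: 1/f = 1/dₒ + 1/dᵢ → 1/dᵢ = 1/154 − 1/444 = 0.0042413 mm⁻¹, so dᵢ ≈ 235.7793 mm.
Magnification m = dᵢ/dₒ = 235.7793/444 ≈ 0.53103.

0.531×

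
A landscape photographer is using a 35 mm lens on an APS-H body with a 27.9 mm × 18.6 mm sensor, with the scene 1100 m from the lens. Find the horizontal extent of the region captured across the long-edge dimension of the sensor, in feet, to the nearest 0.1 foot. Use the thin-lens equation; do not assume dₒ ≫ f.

2876.7 ft

dₒ: 1100 m = 1.1e+06 mm.
Similar triangles through the lens centre give W/dₒ = w/dᵢ; with 1/f = 1/dₒ + 1/dᵢ this gives W = w·(dₒ − f)/f.
W = 27.9 mm × (1.1e+06 − 35) / 35 = 27.9 × 31427.5714 ≈ 876829.243 mm = 876829.243/304.8 ft = 2876.74 ft.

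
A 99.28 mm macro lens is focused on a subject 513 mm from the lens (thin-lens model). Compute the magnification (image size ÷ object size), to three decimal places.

0.240×

Thin lens: 1/f = 1/dₒ + 1/dᵢ → 1/dᵢ = 1/99.28 − 1/513 = 0.0081232 mm⁻¹, so dᵢ ≈ 123.1041 mm.
Magnification m = dᵢ/dₒ = 123.1041/513 ≈ 0.23997.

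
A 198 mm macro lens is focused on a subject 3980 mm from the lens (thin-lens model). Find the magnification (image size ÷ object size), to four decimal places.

0.0524×

Thin lens: 1/f = 1/dₒ + 1/dᵢ → 1/dᵢ = 1/198 − 1/3980 = 0.0047992 mm⁻¹, so dᵢ ≈ 208.3659 mm.
Magnification m = dᵢ/dₒ = 208.3659/3980 ≈ 0.05235.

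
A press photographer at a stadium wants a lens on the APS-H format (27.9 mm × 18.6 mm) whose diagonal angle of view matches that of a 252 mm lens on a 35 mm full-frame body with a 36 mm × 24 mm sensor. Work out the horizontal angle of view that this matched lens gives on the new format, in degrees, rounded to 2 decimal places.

Sensor diagonal = √(36² + 24²) = √1872.0000 ≈ 43.2666 mm.
Sensor diagonal = √(27.9² + 18.6²) = √1124.3700 ≈ 33.5316 mm.
Equal diagonal AOV ⇒ f₂ = f₁ · 33.5316/43.2666 = 252 × 0.77500 ≈ 195.3000 mm.
Horizontal AOV on the new format = 2·arctan(27.9 / (2 × 195.3000)) = 2·arctan(0.07143) ≈ 8.1712°.

8.17°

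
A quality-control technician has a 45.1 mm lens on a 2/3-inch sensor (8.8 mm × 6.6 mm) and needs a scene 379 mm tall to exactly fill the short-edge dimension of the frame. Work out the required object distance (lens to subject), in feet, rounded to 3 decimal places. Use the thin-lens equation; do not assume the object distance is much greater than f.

8.645 ft

Magnification m = h/W = dᵢ/dₒ; combined with 1/f = 1/dₒ + 1/dᵢ this gives dₒ = f·(1 + W/h).
dₒ = 45.1 mm × (1 + 379/6.6) = 45.1 × 58.4242 ≈ 2634.933 mm = 2634.933/304.8 ft = 8.64479 ft.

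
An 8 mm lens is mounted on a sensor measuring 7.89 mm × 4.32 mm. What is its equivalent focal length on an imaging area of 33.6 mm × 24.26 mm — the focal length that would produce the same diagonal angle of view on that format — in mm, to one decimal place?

36.9 mm

Sensor diagonal = √(7.89² + 4.32²) = √80.9145 ≈ 8.9952 mm.
Sensor diagonal = √(33.6² + 24.26²) = √1717.5076 ≈ 41.4428 mm.
Equal angle of view means equal diagonal/f ratio, so f₂ = f₁ · (diagonal₂/diagonal₁) = 8 × 41.4428/8.9952.
f₂ = 8 × 4.60719 ≈ 36.858 mm.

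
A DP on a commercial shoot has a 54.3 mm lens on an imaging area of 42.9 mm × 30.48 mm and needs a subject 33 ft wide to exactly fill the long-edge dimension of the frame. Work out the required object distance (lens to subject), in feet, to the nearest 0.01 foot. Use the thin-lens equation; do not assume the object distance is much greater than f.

41.95 ft

W: 33 ft × 304.8 mm/ft = 10058.40 mm.
Magnification m = w/W = dᵢ/dₒ; combined with 1/f = 1/dₒ + 1/dᵢ this gives dₒ = f·(1 + W/w).
dₒ = 54.3 mm × (1 + 10058.4/42.9) = 54.3 × 235.4615 ≈ 12785.561 mm = 12785.561/304.8 ft = 41.9474 ft.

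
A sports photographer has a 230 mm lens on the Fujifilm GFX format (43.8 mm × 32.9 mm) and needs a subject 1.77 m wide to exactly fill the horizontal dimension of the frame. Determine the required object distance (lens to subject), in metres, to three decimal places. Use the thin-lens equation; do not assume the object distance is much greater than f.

W: 1.77 m = 1770 mm.
Magnification m = w/W = dᵢ/dₒ; combined with 1/f = 1/dₒ + 1/dᵢ this gives dₒ = f·(1 + W/w).
dₒ = 230 mm × (1 + 1770/43.8) = 230 × 41.4110 ≈ 9524.521 mm = 9.52452 m.

9.525 m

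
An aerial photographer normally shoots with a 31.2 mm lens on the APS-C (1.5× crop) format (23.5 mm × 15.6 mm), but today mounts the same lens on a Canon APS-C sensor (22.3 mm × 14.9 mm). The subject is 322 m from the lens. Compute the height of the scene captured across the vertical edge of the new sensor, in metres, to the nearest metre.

The focal length stays 31.2 mm; the relevant sensor dimension is now h = 14.9 mm. Object distance dₒ = 322 m = 322000 mm.
Thin-lens field height W = h·(dₒ − f)/f = 14.9 × (322000 − 31.2)/31.2 ≈ 153760.741 mm = 153.761 m.

154 m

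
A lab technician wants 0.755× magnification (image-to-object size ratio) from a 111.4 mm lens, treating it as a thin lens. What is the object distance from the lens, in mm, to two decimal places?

258.95 mm

With m = dᵢ/dₒ and 1/f = 1/dₒ + 1/dᵢ, substituting dᵢ = m·dₒ gives 1/f = (1 + 1/m)/dₒ, hence dₒ = f·(1 + 1/m).
dₒ = 111.4 × (1 + 1/0.755) = 111.4 × 2.32450 ≈ 258.950 mm.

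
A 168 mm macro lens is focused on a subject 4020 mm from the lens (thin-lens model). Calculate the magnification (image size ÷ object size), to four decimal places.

Thin lens: 1/f = 1/dₒ + 1/dᵢ → 1/dᵢ = 1/168 − 1/4020 = 0.0057036 mm⁻¹, so dᵢ ≈ 175.3271 mm.
Magnification m = dᵢ/dₒ = 175.3271/4020 ≈ 0.04361.

0.0436×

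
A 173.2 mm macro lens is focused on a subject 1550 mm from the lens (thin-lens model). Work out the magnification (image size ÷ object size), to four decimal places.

Thin lens: 1/f = 1/dₒ + 1/dᵢ → 1/dᵢ = 1/173.2 − 1/1550 = 0.0051285 mm⁻¹, so dᵢ ≈ 194.9884 mm.
Magnification m = dᵢ/dₒ = 194.9884/1550 ≈ 0.12580.

0.1258×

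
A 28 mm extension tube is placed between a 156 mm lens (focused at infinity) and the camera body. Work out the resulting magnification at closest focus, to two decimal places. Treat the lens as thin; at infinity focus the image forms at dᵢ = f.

The tube moves the image plane from f to f + e, so dᵢ = 156 + 28 = 184 mm. Focus is achieved when 1/f = 1/dₒ + 1/dᵢ, giving dₒ = 1/(1/f − 1/(f+e)).
Magnification m = dᵢ/dₒ = (f+e)·(1/f − 1/(f+e)) = e/f = 28/156 ≈ 0.1795.

0.18×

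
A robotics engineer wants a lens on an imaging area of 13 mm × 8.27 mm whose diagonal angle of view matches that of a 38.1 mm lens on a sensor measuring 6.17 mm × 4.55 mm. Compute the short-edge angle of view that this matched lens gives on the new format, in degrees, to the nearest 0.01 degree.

6.18°

Sensor diagonal = √(6.17² + 4.55²) = √58.7714 ≈ 7.6663 mm.
Sensor diagonal = √(13² + 8.27²) = √237.3929 ≈ 15.4076 mm.
Equal diagonal AOV ⇒ f₂ = f₁ · 15.4076/7.6663 = 38.1 × 2.00979 ≈ 76.5730 mm.
Short-edge AOV on the new format = 2·arctan(8.27 / (2 × 76.5730)) = 2·arctan(0.05400) ≈ 6.1820°.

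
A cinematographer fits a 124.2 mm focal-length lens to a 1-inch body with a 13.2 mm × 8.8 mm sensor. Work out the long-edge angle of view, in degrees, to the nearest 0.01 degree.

6.08°

Angle of view α = 2·arctan(w/2f) with w = 13.2 mm and f = 124.2 mm.
w/2f = 0.05314; arctan(0.05314) ≈ 3.0418°, so α ≈ 6.0837°.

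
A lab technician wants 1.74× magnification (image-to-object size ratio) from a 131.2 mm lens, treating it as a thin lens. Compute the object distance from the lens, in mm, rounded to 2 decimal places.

206.60 mm

With m = dᵢ/dₒ and 1/f = 1/dₒ + 1/dᵢ, substituting dᵢ = m·dₒ gives 1/f = (1 + 1/m)/dₒ, hence dₒ = f·(1 + 1/m).
dₒ = 131.2 × (1 + 1/1.74) = 131.2 × 1.57471 ≈ 206.602 mm.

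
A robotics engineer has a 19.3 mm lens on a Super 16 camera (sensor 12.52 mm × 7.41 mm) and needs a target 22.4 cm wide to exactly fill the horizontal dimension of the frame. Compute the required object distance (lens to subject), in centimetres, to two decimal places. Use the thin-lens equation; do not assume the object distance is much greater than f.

W: 22.4 cm = 224 mm.
Magnification m = w/W = dᵢ/dₒ; combined with 1/f = 1/dₒ + 1/dᵢ this gives dₒ = f·(1 + W/w).
dₒ = 19.3 mm × (1 + 224/12.52) = 19.3 × 18.8914 ≈ 364.604 mm = 36.4604 cm.

36.46 cm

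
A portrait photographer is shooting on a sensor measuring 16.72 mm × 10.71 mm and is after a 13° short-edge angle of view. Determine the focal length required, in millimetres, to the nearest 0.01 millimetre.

From α = 2·arctan(h/2f) we get f = h / (2·tan(α/2)).
With h = 10.71 mm and α/2 = 6.5°, tan(α/2) ≈ 0.11394, so f ≈ 10.71 / 0.22787 ≈ 47.0002 mm.

47.00 mm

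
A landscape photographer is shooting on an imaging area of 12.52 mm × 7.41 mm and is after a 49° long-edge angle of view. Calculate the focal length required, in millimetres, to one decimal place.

13.7 mm

From α = 2·arctan(w/2f) we get f = w / (2·tan(α/2)).
With w = 12.52 mm and α/2 = 24.5°, tan(α/2) ≈ 0.45573, so f ≈ 12.52 / 0.91145 ≈ 13.7363 mm.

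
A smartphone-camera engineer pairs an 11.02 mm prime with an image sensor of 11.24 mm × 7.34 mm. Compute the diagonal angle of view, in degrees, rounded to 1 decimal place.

Sensor diagonal = √(11.24² + 7.34²) = √180.2132 ≈ 13.4244 mm.
Angle of view α = 2·arctan(d/2f) with d = 13.4244 mm and f = 11.02 mm.
d/2f = 0.60909; arctan(0.60909) ≈ 31.3452°, so α ≈ 62.6904°.

62.7°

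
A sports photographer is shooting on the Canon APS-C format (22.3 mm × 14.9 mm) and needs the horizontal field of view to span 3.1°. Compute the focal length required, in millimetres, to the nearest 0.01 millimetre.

412.06 mm

From α = 2·arctan(w/2f) we get f = w / (2·tan(α/2)).
With w = 22.3 mm and α/2 = 1.55°, tan(α/2) ≈ 0.02706, so f ≈ 22.3 / 0.05412 ≈ 412.0594 mm.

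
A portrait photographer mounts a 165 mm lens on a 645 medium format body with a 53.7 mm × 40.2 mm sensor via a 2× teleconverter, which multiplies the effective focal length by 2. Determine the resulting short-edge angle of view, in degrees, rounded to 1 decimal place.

7.0°

Effective focal length f = 165 × 2 = 330 mm.
α = 2·arctan(40.2 / (2 × 330)) = 2·arctan(0.06091) ≈ 6.9711°.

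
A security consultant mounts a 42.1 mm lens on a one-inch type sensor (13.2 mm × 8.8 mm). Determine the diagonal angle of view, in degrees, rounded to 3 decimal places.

Sensor diagonal = √(13.2² + 8.8²) = √251.6800 ≈ 15.8644 mm.
Angle of view α = 2·arctan(d/2f) with d = 15.8644 mm and f = 42.1 mm.
d/2f = 0.18841; arctan(0.18841) ≈ 10.6702°, so α ≈ 21.3404°.

21.340°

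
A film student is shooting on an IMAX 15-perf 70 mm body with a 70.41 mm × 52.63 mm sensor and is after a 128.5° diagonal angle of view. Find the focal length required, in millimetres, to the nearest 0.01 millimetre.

21.20 mm

Sensor diagonal = √(70.41² + 52.63²) = √7727.4850 ≈ 87.9061 mm.
From α = 2·arctan(d/2f) we get f = d / (2·tan(α/2)).
With d = 87.9061 mm and α/2 = 64.25°, tan(α/2) ≈ 2.07321, so f ≈ 87.9061 / 4.14643 ≈ 21.2004 mm.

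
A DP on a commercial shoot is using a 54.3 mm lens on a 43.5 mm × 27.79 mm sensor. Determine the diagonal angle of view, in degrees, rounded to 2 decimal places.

Sensor diagonal = √(43.5² + 27.79²) = √2664.5341 ≈ 51.6191 mm.
Angle of view α = 2·arctan(d/2f) with d = 51.6191 mm and f = 54.3 mm.
d/2f = 0.47531; arctan(0.47531) ≈ 25.4224°, so α ≈ 50.8448°.

50.84°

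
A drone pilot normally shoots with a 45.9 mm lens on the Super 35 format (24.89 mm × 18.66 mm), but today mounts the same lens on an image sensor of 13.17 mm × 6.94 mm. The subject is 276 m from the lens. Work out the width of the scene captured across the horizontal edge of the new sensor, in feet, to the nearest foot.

The focal length stays 45.9 mm; the relevant sensor dimension is now w = 13.17 mm. Object distance dₒ = 276 m = 276000 mm.
Thin-lens field width W = w·(dₒ − f)/f = 13.17 × (276000 − 45.9)/45.9 ≈ 79178.987 mm = 79178.987/304.8 ft = 259.774 ft.

260 ft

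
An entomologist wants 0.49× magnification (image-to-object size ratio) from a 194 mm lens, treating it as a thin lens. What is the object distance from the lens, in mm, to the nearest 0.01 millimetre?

With m = dᵢ/dₒ and 1/f = 1/dₒ + 1/dᵢ, substituting dᵢ = m·dₒ gives 1/f = (1 + 1/m)/dₒ, hence dₒ = f·(1 + 1/m).
dₒ = 194 × (1 + 1/0.49) = 194 × 3.04082 ≈ 589.918 mm.

589.92 mm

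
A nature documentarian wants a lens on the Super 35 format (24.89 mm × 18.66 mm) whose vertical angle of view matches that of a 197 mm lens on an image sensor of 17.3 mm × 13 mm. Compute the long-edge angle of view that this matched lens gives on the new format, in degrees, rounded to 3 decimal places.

Equal vertical AOV ⇒ f₂ = f₁ · 18.66/13 = 197 × 1.43538 ≈ 282.7708 mm.
Long-edge AOV on the new format = 2·arctan(24.89 / (2 × 282.7708)) = 2·arctan(0.04401) ≈ 5.0400°.

5.040°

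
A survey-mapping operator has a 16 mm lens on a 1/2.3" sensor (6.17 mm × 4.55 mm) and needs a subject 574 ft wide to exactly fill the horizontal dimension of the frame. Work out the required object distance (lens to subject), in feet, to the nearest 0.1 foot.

W: 574 ft × 304.8 mm/ft = 174955.19 mm.
Magnification m = w/W = dᵢ/dₒ; combined with 1/f = 1/dₒ + 1/dᵢ this gives dₒ = f·(1 + W/w).
dₒ = 16 mm × (1 + 174955/6.17) = 16 × 28356.7852 ≈ 453708.562 mm = 453708.562/304.8 ft = 1488.55 ft.

1488.5 ft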